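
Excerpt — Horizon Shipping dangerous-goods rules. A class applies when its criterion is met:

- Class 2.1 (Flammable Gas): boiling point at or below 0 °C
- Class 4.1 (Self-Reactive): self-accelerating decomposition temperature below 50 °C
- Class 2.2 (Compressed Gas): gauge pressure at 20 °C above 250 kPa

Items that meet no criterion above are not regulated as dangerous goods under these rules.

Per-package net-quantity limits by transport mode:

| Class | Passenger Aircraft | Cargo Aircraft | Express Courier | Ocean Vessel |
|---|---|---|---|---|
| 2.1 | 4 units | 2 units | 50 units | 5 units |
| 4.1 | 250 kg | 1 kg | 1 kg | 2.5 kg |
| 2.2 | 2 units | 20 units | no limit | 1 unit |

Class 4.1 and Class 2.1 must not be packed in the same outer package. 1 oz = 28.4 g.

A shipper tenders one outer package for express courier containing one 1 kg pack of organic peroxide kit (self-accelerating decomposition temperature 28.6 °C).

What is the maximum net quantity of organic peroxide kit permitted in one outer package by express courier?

With self-accelerating decomposition temperature 28.6 °C (< 50 °C), the organic peroxide kit falls in Class 4.1.
The express courier limit for Class 4.1 is 1 kg.

1 kg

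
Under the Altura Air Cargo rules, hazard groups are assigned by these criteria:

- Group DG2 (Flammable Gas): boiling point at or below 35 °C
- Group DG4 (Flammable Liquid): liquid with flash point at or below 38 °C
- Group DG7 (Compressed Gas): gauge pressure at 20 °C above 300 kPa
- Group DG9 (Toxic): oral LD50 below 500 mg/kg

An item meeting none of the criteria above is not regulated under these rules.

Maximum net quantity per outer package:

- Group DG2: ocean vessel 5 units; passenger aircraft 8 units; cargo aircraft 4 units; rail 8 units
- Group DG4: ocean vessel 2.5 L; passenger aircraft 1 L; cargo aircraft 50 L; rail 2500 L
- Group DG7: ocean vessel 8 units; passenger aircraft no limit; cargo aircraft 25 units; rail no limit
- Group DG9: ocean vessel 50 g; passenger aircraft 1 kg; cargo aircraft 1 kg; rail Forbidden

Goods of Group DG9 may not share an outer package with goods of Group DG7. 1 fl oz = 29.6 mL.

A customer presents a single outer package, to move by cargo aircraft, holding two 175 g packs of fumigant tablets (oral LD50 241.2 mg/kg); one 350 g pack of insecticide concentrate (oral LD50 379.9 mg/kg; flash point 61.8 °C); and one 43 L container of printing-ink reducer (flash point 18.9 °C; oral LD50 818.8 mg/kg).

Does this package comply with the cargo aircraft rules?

Yes

With oral LD50 241.2 mg/kg (< 500 mg/kg), the fumigant tablets fall in Group DG9.
With oral LD50 379.9 mg/kg (< 500 mg/kg), the insecticide concentrate falls in Group DG9.
Printing-ink reducer: flash point 18.9 °C ≤ 38 °C → Group DG4 (Flammable Liquid).
Group DG9 net quantity: (two 175 g packs = 350 g) + 350 g = 700 g.
That is within the Group DG9 cargo aircraft limit of 1 kg.
Group DG4 quantity: 43 L.
43 L is within the cargo aircraft limit of 50 L for Group DG4.
The segregation rule (Group DG9 with Group DG7) does not apply to Group DG9 with Group DG4.
Every hazard group is within its cargo aircraft limit and no segregation rule is violated.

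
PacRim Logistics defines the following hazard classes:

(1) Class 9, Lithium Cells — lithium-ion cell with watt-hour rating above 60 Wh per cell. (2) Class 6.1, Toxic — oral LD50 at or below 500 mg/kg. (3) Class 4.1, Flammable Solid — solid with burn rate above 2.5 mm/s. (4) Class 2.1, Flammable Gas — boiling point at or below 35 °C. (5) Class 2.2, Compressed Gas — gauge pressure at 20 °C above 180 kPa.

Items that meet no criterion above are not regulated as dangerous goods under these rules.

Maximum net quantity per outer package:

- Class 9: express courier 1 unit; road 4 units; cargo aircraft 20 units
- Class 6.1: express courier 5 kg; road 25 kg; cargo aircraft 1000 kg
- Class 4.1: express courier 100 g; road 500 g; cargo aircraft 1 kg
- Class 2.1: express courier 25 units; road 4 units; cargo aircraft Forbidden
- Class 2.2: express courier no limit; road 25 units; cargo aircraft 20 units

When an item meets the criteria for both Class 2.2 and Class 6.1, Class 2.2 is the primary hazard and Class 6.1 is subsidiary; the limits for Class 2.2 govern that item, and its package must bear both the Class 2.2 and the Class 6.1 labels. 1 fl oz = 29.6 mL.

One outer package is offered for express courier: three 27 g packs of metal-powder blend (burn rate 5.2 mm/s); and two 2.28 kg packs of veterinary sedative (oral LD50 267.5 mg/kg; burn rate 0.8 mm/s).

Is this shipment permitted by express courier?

With burn rate 5.2 mm/s (> 2.5 mm/s), the metal-powder blend falls in Class 4.1.
Veterinary sedative: oral LD50 267.5 mg/kg ≤ 500 mg/kg → Class 6.1 (Toxic).
Class 4.1 quantity: three 27 g packs = 81 g.
81 g ≤ 100 g (express courier limit, Class 4.1) — within limit.
Class 6.1 quantity: two 2.28 kg packs = 4.56 kg.
4.56 kg is within the express courier limit of 5 kg for Class 6.1.
Every hazard class is within its express courier limit and no segregation rule is violated.

Yes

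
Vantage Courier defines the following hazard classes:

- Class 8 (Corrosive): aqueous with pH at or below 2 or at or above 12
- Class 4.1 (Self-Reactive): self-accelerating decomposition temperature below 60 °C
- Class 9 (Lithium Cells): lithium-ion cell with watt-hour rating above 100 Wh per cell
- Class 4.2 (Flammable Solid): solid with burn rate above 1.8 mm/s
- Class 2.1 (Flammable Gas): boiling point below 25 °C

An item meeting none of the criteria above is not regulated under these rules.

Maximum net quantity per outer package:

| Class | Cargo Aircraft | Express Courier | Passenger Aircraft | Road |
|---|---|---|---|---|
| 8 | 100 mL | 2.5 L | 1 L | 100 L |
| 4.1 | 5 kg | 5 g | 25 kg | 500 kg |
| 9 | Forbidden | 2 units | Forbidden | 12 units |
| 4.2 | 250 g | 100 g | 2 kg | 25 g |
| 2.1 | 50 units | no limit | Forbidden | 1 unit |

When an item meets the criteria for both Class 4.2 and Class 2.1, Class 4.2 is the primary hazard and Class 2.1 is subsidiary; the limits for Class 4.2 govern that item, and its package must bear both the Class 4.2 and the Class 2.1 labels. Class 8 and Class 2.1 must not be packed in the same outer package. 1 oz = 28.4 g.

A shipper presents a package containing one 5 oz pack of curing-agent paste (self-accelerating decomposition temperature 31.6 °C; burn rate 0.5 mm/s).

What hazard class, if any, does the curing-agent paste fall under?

Class 4.1

Self-accelerating decomposition temperature 31.6 °C meets the Class 4.1 criterion (Self-Reactive), so the curing-agent paste is Class 4.1.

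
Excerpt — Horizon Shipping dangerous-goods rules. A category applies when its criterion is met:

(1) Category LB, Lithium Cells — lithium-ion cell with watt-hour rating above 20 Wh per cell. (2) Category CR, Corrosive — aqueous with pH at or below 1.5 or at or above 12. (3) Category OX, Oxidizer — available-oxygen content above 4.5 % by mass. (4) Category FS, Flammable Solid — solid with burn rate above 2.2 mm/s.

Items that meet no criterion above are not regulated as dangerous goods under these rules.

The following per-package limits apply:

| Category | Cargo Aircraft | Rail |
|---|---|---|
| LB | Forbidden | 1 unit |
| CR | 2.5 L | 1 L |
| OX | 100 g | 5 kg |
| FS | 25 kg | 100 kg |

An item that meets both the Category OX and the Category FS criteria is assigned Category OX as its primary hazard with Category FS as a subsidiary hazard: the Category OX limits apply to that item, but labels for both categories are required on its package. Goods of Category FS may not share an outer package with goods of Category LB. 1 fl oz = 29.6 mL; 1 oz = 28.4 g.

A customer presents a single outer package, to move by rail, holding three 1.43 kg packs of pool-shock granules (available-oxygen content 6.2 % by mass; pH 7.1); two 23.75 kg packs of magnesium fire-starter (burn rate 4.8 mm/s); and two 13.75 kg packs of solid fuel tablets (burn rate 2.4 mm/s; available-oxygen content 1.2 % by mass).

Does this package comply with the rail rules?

The pool-shock granules have available-oxygen content 6.2 % by mass, which is > 4.5 % by mass, so they are Category OX (Oxidizer).
The magnesium fire-starter has burn rate 4.8 mm/s, which is > 2.2 mm/s, so it is Category FS (Flammable Solid).
The solid fuel tablets have burn rate 2.4 mm/s, which is > 2.2 mm/s, so they are Category FS (Flammable Solid).
Category FS net quantity: (two 23.75 kg packs = 47.5 kg) + (two 13.75 kg packs = 27.5 kg) = 75 kg.
75 kg ≤ 100 kg (rail limit, Category FS) — within limit.
Category OX quantity: three 1.43 kg packs = 4.29 kg.
That is within the Category OX rail limit of 5 kg.
The segregation rule (Category FS with Category LB) does not apply to Category FS with Category OX.
Every hazard category is within its rail limit and no segregation rule is violated.

Yes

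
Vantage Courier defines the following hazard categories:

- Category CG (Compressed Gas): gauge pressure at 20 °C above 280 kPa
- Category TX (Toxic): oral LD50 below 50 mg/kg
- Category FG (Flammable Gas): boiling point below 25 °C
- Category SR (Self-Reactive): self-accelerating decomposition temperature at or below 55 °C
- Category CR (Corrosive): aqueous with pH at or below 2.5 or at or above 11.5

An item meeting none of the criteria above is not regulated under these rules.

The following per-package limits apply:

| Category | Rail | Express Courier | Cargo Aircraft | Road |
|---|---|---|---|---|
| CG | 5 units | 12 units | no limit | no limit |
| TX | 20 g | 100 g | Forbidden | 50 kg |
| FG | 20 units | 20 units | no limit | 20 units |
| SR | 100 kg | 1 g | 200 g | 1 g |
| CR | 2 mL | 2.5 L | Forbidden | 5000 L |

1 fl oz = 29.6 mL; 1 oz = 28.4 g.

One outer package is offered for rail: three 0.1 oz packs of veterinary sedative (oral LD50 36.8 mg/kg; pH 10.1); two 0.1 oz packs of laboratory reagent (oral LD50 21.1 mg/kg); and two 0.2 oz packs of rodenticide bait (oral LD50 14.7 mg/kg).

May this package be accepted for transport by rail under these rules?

Oral LD50 36.8 mg/kg meets the Category TX criterion (Toxic), so the veterinary sedative is Category TX.
With oral LD50 21.1 mg/kg (< 50 mg/kg), the laboratory reagent falls in Category TX.
Rodenticide bait: oral LD50 14.7 mg/kg < 50 mg/kg → Category TX (Toxic).
Category TX net quantity: (three 0.1 oz packs = 8.52 g) + (two 0.1 oz packs = 5.68 g) + (two 0.2 oz packs = 11.36 g) = 25.56 g.
25.56 g exceeds the rail limit of 20 g for Category TX.

No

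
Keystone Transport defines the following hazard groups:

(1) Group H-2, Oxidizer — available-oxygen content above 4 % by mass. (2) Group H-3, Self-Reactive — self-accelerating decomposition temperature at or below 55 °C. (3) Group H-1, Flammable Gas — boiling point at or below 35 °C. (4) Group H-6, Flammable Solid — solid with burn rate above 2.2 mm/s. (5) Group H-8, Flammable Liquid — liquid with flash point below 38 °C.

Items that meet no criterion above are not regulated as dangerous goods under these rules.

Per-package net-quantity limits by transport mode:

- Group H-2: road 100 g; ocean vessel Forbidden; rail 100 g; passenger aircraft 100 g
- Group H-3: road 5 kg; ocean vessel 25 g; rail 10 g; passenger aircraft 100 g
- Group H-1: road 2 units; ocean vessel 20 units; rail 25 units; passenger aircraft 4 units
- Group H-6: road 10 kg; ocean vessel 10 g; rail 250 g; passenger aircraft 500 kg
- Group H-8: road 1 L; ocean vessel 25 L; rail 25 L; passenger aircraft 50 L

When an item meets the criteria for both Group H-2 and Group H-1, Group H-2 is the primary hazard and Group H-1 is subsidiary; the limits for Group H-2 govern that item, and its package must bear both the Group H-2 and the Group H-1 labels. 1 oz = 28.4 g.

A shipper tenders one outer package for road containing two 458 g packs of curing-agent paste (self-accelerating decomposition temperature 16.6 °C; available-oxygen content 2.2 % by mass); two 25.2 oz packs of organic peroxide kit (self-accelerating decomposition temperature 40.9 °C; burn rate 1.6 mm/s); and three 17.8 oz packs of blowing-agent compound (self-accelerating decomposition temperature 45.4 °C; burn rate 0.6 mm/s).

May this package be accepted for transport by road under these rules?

The curing-agent paste has self-accelerating decomposition temperature 16.6 °C, which is ≤ 55 °C, so it is Group H-3 (Self-Reactive).
Organic peroxide kit: self-accelerating decomposition temperature 40.9 °C ≤ 55 °C → Group H-3 (Self-Reactive).
With self-accelerating decomposition temperature 45.4 °C (≤ 55 °C), the blowing-agent compound falls in Group H-3.
Total Group H-3: (two 458 g packs = 916 g) + (two 25.2 oz packs = 1431.36 g) + (three 17.8 oz packs = 1516.56 g) = 3863.92 g.
3863.92 g ≤ 5 kg (road limit, Group H-3) — within limit.

Yes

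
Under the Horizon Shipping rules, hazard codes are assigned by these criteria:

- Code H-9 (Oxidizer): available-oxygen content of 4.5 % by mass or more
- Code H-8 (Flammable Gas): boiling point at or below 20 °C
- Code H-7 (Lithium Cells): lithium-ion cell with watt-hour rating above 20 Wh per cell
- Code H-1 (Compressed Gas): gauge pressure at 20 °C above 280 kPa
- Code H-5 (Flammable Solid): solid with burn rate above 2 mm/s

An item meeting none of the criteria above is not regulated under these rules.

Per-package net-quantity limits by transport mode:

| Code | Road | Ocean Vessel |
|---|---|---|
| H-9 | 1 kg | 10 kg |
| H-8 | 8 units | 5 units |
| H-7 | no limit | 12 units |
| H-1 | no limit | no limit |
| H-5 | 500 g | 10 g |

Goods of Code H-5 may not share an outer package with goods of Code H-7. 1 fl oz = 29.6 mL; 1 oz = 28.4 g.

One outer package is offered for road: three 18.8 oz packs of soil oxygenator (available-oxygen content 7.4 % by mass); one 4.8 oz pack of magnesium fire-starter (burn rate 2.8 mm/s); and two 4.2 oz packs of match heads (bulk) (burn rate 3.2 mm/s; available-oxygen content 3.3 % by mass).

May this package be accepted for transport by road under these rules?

Available-oxygen content 7.4 % by mass meets the Code H-9 criterion (Oxidizer), so the soil oxygenator is Code H-9.
With burn rate 2.8 mm/s (> 2 mm/s), the magnesium fire-starter falls in Code H-5.
Burn rate 3.2 mm/s meets the Code H-5 criterion (Flammable Solid), so the match heads (bulk) are Code H-5.
Total Code H-5: (one 4.8 oz pack = 136.32 g) + (two 4.2 oz packs = 238.56 g) = 374.88 g.
That is within the Code H-5 road limit of 500 g.
Code H-9 quantity: three 18.8 oz packs = 1601.76 g.
1601.76 g exceeds the road limit of 1 kg for Code H-9.
The segregation rule (Code H-5 with Code H-7) does not apply to Code H-5 with Code H-9.

No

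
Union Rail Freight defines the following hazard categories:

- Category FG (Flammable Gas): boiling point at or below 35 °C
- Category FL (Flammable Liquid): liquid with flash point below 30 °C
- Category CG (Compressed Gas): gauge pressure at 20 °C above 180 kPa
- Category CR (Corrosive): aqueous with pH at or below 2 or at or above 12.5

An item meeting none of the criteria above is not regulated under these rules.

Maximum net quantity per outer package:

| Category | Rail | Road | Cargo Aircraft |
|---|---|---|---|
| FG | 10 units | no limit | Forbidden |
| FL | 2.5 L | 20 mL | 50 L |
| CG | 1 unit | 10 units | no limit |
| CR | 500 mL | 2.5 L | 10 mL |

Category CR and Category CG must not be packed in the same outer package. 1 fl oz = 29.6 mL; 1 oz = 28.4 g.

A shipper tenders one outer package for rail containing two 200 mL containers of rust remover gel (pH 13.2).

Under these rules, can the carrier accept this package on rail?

Rust remover gel: pH 13.2 ≥ 12.5 → Category CR (Corrosive).
Category CR quantity: two 200 mL containers = 400 mL.
400 mL is within the rail limit of 500 mL for Category CR.

Yes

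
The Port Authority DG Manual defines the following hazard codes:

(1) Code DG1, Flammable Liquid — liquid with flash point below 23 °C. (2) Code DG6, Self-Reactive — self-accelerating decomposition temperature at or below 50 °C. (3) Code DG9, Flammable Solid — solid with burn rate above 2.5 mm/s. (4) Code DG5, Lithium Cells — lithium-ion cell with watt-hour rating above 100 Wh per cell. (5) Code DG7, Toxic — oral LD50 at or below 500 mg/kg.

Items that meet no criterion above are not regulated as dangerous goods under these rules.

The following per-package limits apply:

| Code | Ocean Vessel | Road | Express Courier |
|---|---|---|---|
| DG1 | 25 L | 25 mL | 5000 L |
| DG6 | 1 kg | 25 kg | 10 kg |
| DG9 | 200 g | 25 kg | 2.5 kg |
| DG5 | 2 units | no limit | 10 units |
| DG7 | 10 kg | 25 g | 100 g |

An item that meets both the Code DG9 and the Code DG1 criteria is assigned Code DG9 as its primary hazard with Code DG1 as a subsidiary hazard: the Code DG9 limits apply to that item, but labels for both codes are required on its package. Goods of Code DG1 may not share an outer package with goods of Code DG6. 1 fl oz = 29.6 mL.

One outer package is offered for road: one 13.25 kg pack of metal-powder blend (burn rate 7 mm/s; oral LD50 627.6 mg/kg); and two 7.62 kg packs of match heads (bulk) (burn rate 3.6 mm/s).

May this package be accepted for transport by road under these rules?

Metal-powder blend: burn rate 7 mm/s > 2.5 mm/s → Code DG9 (Flammable Solid).
Match heads (bulk): burn rate 3.6 mm/s > 2.5 mm/s → Code DG9 (Flammable Solid).
Total Code DG9: 13.25 kg + (two 7.62 kg packs = 15.24 kg) = 28.49 kg.
That exceeds the Code DG9 road limit of 25 kg.

No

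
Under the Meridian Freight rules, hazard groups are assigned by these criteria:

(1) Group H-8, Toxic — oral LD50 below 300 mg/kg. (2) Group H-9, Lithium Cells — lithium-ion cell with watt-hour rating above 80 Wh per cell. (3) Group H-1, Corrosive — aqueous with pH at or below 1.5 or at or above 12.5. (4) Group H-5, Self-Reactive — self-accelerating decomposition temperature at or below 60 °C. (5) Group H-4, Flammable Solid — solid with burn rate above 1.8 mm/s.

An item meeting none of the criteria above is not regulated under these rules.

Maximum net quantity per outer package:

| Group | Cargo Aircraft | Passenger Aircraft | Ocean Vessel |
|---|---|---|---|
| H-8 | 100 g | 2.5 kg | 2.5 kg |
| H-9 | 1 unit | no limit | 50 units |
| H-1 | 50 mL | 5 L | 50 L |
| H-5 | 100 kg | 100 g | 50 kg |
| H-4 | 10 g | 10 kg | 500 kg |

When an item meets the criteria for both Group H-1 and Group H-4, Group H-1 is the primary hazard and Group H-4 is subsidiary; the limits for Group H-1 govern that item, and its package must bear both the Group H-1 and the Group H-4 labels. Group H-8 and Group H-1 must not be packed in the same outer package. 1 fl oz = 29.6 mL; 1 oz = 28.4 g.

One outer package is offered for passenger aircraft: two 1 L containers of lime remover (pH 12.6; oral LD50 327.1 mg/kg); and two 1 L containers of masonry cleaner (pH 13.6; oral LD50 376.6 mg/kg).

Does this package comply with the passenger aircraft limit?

Yes

With pH 12.6 (≥ 12.5), the lime remover falls in Group H-1.
With pH 13.6 (≥ 12.5), the masonry cleaner falls in Group H-1.
Total Group H-1: (two 1 L containers = 2 L) + (two 1 L containers = 2 L) = 4 L.
4 L is within the passenger aircraft limit of 5 L for Group H-1.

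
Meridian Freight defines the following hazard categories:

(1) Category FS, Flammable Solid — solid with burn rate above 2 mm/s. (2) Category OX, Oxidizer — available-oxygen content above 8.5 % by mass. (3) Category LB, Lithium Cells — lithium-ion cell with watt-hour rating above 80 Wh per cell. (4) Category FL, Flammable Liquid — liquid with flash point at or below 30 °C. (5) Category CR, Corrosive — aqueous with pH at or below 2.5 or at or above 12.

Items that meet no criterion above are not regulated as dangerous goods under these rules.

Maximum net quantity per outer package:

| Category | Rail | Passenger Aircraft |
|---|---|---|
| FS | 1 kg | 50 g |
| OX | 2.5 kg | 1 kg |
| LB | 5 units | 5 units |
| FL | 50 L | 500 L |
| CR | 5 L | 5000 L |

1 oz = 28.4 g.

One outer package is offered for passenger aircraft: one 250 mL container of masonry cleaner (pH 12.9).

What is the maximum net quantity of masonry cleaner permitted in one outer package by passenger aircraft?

5000 L

The masonry cleaner has pH 12.9, which is ≥ 12, so it is Category CR (Corrosive).
The passenger aircraft limit for Category CR is 5000 L.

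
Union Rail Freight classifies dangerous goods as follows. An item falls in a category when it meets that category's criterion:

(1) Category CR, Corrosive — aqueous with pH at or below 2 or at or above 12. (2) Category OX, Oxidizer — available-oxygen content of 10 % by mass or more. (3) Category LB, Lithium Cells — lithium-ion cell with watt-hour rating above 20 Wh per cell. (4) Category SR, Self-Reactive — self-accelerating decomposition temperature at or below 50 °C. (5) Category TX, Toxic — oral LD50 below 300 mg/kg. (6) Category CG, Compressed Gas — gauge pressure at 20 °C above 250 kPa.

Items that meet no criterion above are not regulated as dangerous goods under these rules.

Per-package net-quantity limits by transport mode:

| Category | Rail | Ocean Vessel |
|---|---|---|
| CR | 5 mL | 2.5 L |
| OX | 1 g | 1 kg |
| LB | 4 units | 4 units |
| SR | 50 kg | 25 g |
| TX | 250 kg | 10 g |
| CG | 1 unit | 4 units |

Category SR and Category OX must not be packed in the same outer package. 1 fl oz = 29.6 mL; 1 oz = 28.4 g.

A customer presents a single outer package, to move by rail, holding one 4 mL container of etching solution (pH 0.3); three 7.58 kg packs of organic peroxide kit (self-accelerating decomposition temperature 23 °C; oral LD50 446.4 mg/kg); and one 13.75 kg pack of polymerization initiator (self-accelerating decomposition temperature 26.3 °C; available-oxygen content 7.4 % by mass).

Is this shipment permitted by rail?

Yes

With pH 0.3 (≤ 2), the etching solution falls in Category CR.
Organic peroxide kit: self-accelerating decomposition temperature 23 °C ≤ 50 °C → Category SR (Self-Reactive).
With self-accelerating decomposition temperature 26.3 °C (≤ 50 °C), the polymerization initiator falls in Category SR.
Total Category SR: (three 7.58 kg packs = 22.74 kg) + 13.75 kg = 36.49 kg.
36.49 kg is within the rail limit of 50 kg for Category SR.
Category CR quantity: 4 mL.
4 mL is within the rail limit of 5 mL for Category CR.
The segregation rule (Category SR with Category OX) does not apply to Category SR with Category CR.
Every hazard category is within its rail limit and no segregation rule is violated.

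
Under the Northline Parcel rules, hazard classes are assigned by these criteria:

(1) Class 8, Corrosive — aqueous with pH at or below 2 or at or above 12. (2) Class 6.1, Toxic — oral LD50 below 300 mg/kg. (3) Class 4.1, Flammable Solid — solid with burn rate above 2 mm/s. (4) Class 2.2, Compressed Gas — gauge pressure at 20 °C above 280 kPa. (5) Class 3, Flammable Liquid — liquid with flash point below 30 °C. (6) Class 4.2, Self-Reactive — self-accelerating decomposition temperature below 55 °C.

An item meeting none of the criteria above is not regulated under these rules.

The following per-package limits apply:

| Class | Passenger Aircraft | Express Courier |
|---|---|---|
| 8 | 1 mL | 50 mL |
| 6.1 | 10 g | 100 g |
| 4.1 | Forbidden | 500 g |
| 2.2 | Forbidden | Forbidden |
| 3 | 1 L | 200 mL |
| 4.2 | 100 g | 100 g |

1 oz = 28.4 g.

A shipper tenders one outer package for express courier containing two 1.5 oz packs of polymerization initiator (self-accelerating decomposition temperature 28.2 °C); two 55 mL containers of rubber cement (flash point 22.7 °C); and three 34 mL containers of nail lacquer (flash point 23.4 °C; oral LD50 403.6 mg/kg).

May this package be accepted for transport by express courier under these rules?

No

Polymerization initiator: self-accelerating decomposition temperature 28.2 °C < 55 °C → Class 4.2 (Self-Reactive).
Flash point 22.7 °C meets the Class 3 criterion (Flammable Liquid), so the rubber cement is Class 3.
Flash point 23.4 °C meets the Class 3 criterion (Flammable Liquid), so the nail lacquer is Class 3.
Class 3 net quantity: (two 55 mL containers = 110 mL) + (three 34 mL containers = 102 mL) = 212 mL.
That exceeds the Class 3 express courier limit of 200 mL.
Class 4.2 quantity: two 1.5 oz packs = 85.2 g.
85.2 g is within the express courier limit of 100 g for Class 4.2.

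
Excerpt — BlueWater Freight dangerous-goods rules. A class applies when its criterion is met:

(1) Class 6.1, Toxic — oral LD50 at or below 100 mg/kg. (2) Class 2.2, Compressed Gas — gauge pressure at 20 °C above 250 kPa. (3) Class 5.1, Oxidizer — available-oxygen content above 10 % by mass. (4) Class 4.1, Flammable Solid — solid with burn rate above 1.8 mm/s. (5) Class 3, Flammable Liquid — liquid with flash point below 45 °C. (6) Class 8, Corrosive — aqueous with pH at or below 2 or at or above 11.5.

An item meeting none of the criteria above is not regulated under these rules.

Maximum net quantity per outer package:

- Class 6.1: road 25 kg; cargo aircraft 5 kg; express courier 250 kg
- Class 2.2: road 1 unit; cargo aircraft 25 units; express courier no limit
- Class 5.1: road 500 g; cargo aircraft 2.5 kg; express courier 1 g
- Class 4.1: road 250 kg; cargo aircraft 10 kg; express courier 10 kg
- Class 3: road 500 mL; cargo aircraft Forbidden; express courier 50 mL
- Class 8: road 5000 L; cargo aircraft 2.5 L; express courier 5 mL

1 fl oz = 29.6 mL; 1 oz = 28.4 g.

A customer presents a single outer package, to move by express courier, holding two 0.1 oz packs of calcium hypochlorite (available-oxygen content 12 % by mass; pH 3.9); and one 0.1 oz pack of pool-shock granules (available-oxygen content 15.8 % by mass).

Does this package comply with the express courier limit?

No

The calcium hypochlorite has available-oxygen content 12 % by mass, which is > 10 % by mass, so it is Class 5.1 (Oxidizer).
With available-oxygen content 15.8 % by mass (> 10 % by mass), the pool-shock granules fall in Class 5.1.
Class 5.1 net quantity: (two 0.1 oz packs = 5.68 g) + (one 0.1 oz pack = 2.84 g) = 8.52 g.
8.52 g > 1 g (express courier limit, Class 5.1) — over the limit.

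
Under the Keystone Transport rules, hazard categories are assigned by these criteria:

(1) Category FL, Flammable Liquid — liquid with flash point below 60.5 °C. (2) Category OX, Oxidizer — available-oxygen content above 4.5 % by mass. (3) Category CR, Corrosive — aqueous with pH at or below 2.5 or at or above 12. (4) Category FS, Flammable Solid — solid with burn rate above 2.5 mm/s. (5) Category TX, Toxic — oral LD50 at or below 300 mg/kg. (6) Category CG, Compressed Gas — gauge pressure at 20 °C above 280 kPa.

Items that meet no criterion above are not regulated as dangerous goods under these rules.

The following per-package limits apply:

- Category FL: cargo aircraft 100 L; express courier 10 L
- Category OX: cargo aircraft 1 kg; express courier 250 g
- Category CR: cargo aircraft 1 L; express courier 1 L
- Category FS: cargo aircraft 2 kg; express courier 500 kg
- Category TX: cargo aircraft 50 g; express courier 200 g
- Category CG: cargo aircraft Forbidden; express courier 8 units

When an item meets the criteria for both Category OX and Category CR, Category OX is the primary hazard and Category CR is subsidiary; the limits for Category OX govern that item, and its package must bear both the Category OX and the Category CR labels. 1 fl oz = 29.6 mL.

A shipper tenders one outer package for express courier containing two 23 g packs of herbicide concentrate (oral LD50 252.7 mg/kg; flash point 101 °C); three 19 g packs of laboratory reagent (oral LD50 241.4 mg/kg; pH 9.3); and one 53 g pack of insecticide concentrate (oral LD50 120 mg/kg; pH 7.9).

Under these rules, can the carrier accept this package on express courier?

Herbicide concentrate: oral LD50 252.7 mg/kg ≤ 300 mg/kg → Category TX (Toxic).
The laboratory reagent has oral LD50 241.4 mg/kg, which is ≤ 300 mg/kg, so it is Category TX (Toxic).
The insecticide concentrate has oral LD50 120 mg/kg, which is ≤ 300 mg/kg, so it is Category TX (Toxic).
Total Category TX: (two 23 g packs = 46 g) + (three 19 g packs = 57 g) + 53 g = 156 g.
That is within the Category TX express courier limit of 200 g.

Yes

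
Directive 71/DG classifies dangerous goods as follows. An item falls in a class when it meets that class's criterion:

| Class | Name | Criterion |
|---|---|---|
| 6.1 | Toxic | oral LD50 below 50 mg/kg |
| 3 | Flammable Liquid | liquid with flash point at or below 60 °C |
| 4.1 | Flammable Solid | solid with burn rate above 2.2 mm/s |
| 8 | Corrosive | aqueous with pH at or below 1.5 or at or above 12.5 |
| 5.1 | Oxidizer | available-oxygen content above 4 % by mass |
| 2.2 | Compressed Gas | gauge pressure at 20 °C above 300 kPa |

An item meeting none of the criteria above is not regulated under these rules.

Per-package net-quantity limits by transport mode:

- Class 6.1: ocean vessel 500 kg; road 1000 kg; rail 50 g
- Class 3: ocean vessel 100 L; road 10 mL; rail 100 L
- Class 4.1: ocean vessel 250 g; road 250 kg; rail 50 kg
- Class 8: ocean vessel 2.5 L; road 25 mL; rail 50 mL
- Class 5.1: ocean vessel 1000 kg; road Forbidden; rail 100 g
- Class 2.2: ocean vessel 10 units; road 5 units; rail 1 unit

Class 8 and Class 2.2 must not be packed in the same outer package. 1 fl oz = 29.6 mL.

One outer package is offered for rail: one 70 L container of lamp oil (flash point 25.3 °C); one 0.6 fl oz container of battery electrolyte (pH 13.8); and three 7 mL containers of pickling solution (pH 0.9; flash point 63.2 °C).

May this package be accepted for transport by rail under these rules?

The lamp oil has flash point 25.3 °C, which is ≤ 60 °C, so it is Class 3 (Flammable Liquid).
The battery electrolyte has pH 13.8, which is ≥ 12.5, so it is Class 8 (Corrosive).
Pickling solution: pH 0.9 ≤ 1.5 → Class 8 (Corrosive).
Total Class 8: (one 0.6 fl oz container = 17.76 mL) + (three 7 mL containers = 21 mL) = 38.76 mL.
38.76 mL is within the rail limit of 50 mL for Class 8.
Class 3 quantity: 70 L.
70 L is within the rail limit of 100 L for Class 3.
The segregation rule (Class 8 with Class 2.2) does not apply to Class 8 with Class 3.
Every hazard class is within its rail limit and no segregation rule is violated.

Yes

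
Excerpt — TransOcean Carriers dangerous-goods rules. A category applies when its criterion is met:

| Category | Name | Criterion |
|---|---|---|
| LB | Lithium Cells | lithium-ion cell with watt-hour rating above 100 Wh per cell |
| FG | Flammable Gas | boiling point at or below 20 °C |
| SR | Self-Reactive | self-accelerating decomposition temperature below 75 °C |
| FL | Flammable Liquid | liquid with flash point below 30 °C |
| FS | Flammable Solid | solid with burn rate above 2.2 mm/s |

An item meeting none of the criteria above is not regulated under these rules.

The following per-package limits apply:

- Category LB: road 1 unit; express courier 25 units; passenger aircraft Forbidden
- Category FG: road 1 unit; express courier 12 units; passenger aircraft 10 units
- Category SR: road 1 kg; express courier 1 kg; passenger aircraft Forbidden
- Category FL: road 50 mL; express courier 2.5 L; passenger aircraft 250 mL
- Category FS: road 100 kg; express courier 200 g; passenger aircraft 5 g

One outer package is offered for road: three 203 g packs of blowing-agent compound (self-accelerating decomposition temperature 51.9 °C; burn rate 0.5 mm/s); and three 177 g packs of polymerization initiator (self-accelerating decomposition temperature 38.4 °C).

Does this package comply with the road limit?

Self-accelerating decomposition temperature 51.9 °C meets the Category SR criterion (Self-Reactive), so the blowing-agent compound is Category SR.
Self-accelerating decomposition temperature 38.4 °C meets the Category SR criterion (Self-Reactive), so the polymerization initiator is Category SR.
Total Category SR: (three 203 g packs = 609 g) + (three 177 g packs = 531 g) = 1.14 kg.
1.14 kg exceeds the road limit of 1 kg for Category SR.

No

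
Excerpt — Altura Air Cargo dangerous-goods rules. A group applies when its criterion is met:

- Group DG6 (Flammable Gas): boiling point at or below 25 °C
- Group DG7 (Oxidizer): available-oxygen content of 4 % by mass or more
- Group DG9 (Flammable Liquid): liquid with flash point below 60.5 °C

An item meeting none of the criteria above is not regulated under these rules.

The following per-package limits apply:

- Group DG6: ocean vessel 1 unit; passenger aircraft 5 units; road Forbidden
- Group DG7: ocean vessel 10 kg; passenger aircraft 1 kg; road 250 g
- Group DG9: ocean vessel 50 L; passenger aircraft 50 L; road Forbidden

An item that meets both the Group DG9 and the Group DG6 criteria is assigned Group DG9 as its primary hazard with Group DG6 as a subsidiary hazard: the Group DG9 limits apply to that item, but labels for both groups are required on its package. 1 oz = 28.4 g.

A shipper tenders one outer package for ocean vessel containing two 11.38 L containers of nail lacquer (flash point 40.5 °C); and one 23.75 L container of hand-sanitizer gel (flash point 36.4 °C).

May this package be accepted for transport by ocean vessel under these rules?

Yes

With flash point 40.5 °C (< 60.5 °C), the nail lacquer falls in Group DG9.
With flash point 36.4 °C (< 60.5 °C), the hand-sanitizer gel falls in Group DG9.
Total Group DG9: (two 11.38 L containers = 22.76 L) + 23.75 L = 46.51 L.
46.51 L is within the ocean vessel limit of 50 L for Group DG9.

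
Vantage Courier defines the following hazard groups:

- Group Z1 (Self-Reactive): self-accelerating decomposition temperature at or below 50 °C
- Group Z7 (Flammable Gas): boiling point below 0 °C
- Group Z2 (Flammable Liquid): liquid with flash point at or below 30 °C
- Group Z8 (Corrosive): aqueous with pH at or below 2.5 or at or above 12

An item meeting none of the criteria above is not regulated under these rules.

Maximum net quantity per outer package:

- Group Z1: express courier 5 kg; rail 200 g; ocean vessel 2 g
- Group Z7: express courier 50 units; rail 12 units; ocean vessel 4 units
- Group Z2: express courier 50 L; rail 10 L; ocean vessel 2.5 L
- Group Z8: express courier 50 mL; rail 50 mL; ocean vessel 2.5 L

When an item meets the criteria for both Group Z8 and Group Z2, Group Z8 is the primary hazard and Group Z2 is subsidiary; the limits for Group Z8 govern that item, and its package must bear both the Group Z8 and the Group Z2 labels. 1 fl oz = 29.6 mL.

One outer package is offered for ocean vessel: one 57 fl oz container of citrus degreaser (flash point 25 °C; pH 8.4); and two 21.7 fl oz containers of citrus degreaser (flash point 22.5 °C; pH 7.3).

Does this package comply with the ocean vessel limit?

No

With flash point 25 °C (≤ 30 °C), the citrus degreaser falls in Group Z2.
Flash point 22.5 °C meets the Group Z2 criterion (Flammable Liquid), so the citrus degreaser is Group Z2.
Total Group Z2: (one 57 fl oz container = 1687.2 mL) + (two 21.7 fl oz containers = 1284.64 mL) = 2971.84 mL.
2971.84 mL > 2.5 L (ocean vessel limit, Group Z2) — over the limit.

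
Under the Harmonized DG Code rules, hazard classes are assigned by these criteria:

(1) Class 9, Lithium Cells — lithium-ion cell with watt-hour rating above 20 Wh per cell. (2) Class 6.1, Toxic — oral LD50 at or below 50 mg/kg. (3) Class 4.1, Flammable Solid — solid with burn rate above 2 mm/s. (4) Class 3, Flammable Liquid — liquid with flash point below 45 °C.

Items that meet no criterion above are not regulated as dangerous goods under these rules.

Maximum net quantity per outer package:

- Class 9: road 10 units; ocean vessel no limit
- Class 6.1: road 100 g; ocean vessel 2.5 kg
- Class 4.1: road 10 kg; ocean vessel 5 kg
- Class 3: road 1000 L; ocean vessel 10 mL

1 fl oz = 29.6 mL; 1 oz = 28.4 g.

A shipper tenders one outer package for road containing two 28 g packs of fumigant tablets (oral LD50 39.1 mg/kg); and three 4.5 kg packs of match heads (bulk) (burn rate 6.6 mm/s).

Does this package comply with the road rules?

The fumigant tablets have oral LD50 39.1 mg/kg, which is ≤ 50 mg/kg, so they are Class 6.1 (Toxic).
Match heads (bulk): burn rate 6.6 mm/s > 2 mm/s → Class 4.1 (Flammable Solid).
Class 4.1 quantity: three 4.5 kg packs = 13.5 kg.
13.5 kg exceeds the road limit of 10 kg for Class 4.1.
Class 6.1 quantity: two 28 g packs = 56 g.
56 g is within the road limit of 100 g for Class 6.1.

No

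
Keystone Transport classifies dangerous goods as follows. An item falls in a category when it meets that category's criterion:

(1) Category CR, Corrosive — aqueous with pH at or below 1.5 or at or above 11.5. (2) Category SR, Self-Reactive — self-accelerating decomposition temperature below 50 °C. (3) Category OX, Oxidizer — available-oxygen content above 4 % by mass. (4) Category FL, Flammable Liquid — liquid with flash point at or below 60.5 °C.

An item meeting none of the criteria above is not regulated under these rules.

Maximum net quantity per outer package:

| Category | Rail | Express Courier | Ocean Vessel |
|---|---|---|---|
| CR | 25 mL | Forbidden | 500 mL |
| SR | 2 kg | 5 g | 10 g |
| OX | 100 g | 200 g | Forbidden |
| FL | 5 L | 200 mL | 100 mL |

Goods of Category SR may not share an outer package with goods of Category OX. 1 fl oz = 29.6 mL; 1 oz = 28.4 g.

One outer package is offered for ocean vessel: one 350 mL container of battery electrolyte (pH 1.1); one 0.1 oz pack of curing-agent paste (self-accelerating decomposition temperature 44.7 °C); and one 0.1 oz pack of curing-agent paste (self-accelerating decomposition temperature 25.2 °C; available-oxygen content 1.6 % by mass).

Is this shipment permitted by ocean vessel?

Yes

pH 1.1 meets the Category CR criterion (Corrosive), so the battery electrolyte is Category CR.
The curing-agent paste has self-accelerating decomposition temperature 44.7 °C, which is < 50 °C, so it is Category SR (Self-Reactive).
The curing-agent paste has self-accelerating decomposition temperature 25.2 °C, which is < 50 °C, so it is Category SR (Self-Reactive).
Total Category SR: (one 0.1 oz pack = 2.84 g) + (one 0.1 oz pack = 2.84 g) = 5.68 g.
5.68 g is within the ocean vessel limit of 10 g for Category SR.
Category CR quantity: 350 mL.
That is within the Category CR ocean vessel limit of 500 mL.
The segregation rule (Category SR with Category OX) does not apply to Category SR with Category CR.
Every hazard category is within its ocean vessel limit and no segregation rule is violated.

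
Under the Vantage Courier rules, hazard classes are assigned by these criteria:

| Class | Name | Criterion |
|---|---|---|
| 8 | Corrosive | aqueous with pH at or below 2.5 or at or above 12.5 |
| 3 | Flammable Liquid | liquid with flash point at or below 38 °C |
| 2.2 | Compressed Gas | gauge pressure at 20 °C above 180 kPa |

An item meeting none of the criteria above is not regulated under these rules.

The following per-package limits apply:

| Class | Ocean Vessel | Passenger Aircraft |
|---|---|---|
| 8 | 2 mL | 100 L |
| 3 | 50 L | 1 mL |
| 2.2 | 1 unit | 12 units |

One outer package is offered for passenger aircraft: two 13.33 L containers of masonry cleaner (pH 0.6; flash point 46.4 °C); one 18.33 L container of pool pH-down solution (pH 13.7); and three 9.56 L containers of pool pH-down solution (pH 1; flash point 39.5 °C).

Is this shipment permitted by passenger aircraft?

Masonry cleaner: pH 0.6 ≤ 2.5 → Class 8 (Corrosive).
pH 13.7 meets the Class 8 criterion (Corrosive), so the pool pH-down solution is Class 8.
pH 1 meets the Class 8 criterion (Corrosive), so the pool pH-down solution is Class 8.
Total Class 8: (two 13.33 L containers = 26.66 L) + 18.33 L + (three 9.56 L containers = 28.68 L) = 73.67 L.
That is within the Class 8 passenger aircraft limit of 100 L.

Yes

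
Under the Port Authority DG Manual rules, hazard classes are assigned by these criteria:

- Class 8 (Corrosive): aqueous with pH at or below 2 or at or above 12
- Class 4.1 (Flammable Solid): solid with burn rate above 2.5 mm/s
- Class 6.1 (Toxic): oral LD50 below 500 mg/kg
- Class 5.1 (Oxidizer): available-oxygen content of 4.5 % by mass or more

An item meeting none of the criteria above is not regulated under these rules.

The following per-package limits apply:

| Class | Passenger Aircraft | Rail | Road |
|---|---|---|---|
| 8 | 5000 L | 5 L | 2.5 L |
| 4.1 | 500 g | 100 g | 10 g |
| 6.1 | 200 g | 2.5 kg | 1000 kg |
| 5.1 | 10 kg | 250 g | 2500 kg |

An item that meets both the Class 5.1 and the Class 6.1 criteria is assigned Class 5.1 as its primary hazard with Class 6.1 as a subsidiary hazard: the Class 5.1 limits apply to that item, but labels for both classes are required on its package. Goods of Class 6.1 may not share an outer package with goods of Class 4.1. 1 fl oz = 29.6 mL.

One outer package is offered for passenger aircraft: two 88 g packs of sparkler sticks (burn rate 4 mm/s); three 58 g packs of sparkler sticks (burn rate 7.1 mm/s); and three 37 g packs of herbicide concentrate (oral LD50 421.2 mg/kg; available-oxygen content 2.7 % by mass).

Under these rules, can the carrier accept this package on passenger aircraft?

No

Sparkler sticks: burn rate 4 mm/s > 2.5 mm/s → Class 4.1 (Flammable Solid).
Sparkler sticks: burn rate 7.1 mm/s > 2.5 mm/s → Class 4.1 (Flammable Solid).
Herbicide concentrate: oral LD50 421.2 mg/kg < 500 mg/kg → Class 6.1 (Toxic).
Class 6.1 quantity: three 37 g packs = 111 g.
111 g ≤ 200 g (passenger aircraft limit, Class 6.1) — within limit.
Class 4.1 net quantity: (two 88 g packs = 176 g) + (three 58 g packs = 174 g) = 350 g.
350 g is within the passenger aircraft limit of 500 g for Class 4.1.
Class 6.1 and Class 4.1 may not share an outer package.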